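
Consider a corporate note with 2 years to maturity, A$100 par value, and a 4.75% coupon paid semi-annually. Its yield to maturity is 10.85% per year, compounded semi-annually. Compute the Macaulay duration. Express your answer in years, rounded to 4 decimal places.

Periodic yield y = 0.05425. Discount each cash flow and weight by its period:
  t   CF        PV=CF/(1+0.05425)^t    t·PV
  1        2.375         2.2528         2.2528
  2        2.375         2.1369         4.2737
  3        2.375         2.0269         6.0807
  4      102.375        82.8742       331.4969
  Σ                     89.2908       344.1041
Price P = Σ PV = 89.2908.
Macaulay duration = Σ(t·PV) / P = 344.1041 / 89.2908 = 3.85375 half-year periods.
In years: 3.85375 / 2 = 1.92687 years.

1.9269 years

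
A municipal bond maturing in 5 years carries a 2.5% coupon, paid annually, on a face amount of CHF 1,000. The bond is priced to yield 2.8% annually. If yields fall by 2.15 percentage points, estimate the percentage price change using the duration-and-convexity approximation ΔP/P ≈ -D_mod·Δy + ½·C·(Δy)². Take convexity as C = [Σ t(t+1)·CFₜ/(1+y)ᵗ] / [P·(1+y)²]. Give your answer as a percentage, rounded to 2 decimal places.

+10.57%

With y = 0.028:
  t   CF        PV=CF/(1+0.028)^t    t·PV        t(t+1)·PV
  1        25.00        24.3191        24.3191          48.6381
  2        25.00        23.6567        47.3134         141.9401
  3        25.00        23.0123        69.0370         276.1480
  4        25.00        22.3855        89.5422         447.7108
  5     1,025.00       892.8085     4,464.0423      26,784.2535
  Σ                    986.1821     4,694.2538      27,698.6905
P = 986.1821; D_Mac = 4.76003 yrs; D_mod = 4.63038 yrs; C = 26.57761.
Duration effect: -4.63038 × (-0.0215) = +0.099553
Convexity effect: 0.5 × 26.57761 × (-0.0215)² = +0.0061427
ΔP/P ≈ +0.099553 + 0.0061427 = +0.105696 = +10.5696%.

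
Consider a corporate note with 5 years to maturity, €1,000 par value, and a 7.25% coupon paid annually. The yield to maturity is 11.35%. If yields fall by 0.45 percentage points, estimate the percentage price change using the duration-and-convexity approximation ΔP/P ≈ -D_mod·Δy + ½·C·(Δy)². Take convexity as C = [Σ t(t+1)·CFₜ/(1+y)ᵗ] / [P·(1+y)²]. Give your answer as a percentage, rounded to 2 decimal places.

+1.76%

With y = 0.1135:
  t   CF        PV=CF/(1+0.1135)^t    t·PV        t(t+1)·PV
  1        72.50        65.1100        65.1100         130.2200
  2        72.50        58.4733       116.9466         350.8398
  3        72.50        52.5131       157.5392         630.1567
  4        72.50        47.1604       188.6414         943.2072
  5     1,072.50       626.5362     3,132.6812      18,796.0871
  Σ                    849.7930     3,660.9184      20,850.5109
P = 849.7930; D_Mac = 4.30801 yrs; D_mod = 3.86889 yrs; C = 19.78897.
Duration effect: -3.86889 × (-0.0045) = +0.017410
Convexity effect: 0.5 × 19.78897 × (-0.0045)² = +0.0002004
ΔP/P ≈ +0.017410 + 0.0002004 = +0.017610 = +1.7610%.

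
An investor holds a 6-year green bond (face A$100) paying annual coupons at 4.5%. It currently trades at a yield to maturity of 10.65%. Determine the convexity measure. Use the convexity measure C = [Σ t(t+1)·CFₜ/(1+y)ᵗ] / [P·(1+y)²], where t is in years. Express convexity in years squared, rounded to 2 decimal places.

28.84

With y = 0.1065:
  t   CF        PV=CF/(1+0.1065)^t    t·PV        t(t+1)·PV
  1         4.50         4.0669         4.0669           8.1338
  2         4.50         3.6754         7.3509          22.0527
  3         4.50         3.3217         9.9651          39.8602
  4         4.50         3.0020        12.0079          60.0395
  5         4.50         2.7130        13.5652          81.3911
  6       104.50        56.9387       341.6324       2,391.4267
  Σ                     73.7177       388.5883       2,602.9038
P = 73.7177.
Convexity = Σ t(t+1)·PV / [P·(1+y)²] = 2,602.9038 / (73.7177 × 1.224342) = 28.83920.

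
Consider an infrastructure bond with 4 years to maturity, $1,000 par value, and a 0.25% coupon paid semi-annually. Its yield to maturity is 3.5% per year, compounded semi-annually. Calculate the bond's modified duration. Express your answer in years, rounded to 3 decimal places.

3.913 years

Periodic yield y = 0.0175. First find Macaulay duration:
  t   CF        PV=CF/(1+0.0175)^t    t·PV
  1         1.25         1.2285         1.2285
  2         1.25         1.2074         2.4147
  3         1.25         1.1866         3.5598
  4         1.25         1.1662         4.6648
  5         1.25         1.1461         5.7307
  6         1.25         1.1264         6.7586
  7         1.25         1.1071         7.7494
  8     1,001.25       871.4996     6,971.9967
  Σ                    879.6679     7,004.1032
P = 879.6679; Macaulay duration = 7,004.1032 / 879.6679 = 7.96221 half-year periods = 3.98111 years.
Modified duration = D_Mac / (1 + y) = 3.98111 / 1.0175 = 3.91264 years.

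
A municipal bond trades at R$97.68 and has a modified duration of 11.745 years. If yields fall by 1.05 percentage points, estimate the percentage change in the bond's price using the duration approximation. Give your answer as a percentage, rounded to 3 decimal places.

+12.332%

Duration approximation: ΔP/P ≈ -D_mod · Δy = -11.745 × (-0.0105) = +0.1233225.
As a percentage: +12.33225%.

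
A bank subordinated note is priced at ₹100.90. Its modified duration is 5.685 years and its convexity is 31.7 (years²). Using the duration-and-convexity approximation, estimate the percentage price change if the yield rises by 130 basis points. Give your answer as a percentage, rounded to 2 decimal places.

-7.12%

Duration effect: -D_mod·Δy = -5.685 × (+0.013) = -0.073905
Convexity effect: ½·C·(Δy)² = 0.5 × 31.7 × (0.013)² = +0.00267865
ΔP/P ≈ -0.073905 + 0.00267865 = -0.07122635
= -7.122635%.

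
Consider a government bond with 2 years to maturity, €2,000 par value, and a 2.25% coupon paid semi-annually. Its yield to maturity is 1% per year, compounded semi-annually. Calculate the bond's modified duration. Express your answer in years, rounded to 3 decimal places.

1.958 years

Periodic yield y = 0.005. First find Macaulay duration:
  t   CF        PV=CF/(1+0.005)^t    t·PV
  1        22.50        22.3881        22.3881
  2        22.50        22.2767        44.5534
  3        22.50        22.1658        66.4975
  4     2,022.50     1,982.5506     7,930.2025
  Σ                  2,049.3812     8,063.6414
P = 2,049.3812; Macaulay duration = 8,063.6414 / 2,049.3812 = 3.93467 half-year periods = 1.96734 years.
Modified duration = D_Mac / (1 + y) = 1.96734 / 1.005 = 1.95755 years.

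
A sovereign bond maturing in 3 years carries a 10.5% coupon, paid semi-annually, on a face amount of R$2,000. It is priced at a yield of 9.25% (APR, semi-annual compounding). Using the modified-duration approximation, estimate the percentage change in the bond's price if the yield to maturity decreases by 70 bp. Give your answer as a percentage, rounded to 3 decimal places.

Periodic yield y = 0.04625. Modified duration first:
  t   CF        PV=CF/(1+0.04625)^t    t·PV
  1       105.00       100.3584       100.3584
  2       105.00        95.9220       191.8441
  3       105.00        91.6817       275.0452
  4       105.00        87.6289       350.5156
  5       105.00        83.7552       418.7762
  6     2,105.00     1,604.8678     9,629.2070
  Σ                  2,064.2142    10,965.7466
P = 2,064.2142; D_Mac = 5.31231 half-year periods = 2.65616 yrs; D_mod = 2.65616/(1+0.04625) = 2.53874 yrs.
ΔP/P ≈ -D_mod · Δy = -2.53874 × (-0.007) = +0.017771 = +1.7771%.

+1.777%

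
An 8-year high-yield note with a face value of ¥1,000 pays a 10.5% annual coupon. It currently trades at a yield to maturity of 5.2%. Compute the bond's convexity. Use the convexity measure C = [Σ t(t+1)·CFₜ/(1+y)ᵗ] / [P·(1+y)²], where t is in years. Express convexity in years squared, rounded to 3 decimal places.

With y = 0.052:
  t   CF        PV=CF/(1+0.052)^t    t·PV        t(t+1)·PV
  1       105.00        99.8099        99.8099         199.6198
  2       105.00        94.8763       189.7526         569.2579
  3       105.00        90.1866       270.5598       1,082.2394
  4       105.00        85.7287       342.9149       1,714.5744
  5       105.00        81.4912       407.4559       2,444.7354
  6       105.00        77.4631       464.7786       3,253.4501
  7       105.00        73.6341       515.4389       4,123.5109
  8     1,105.00       736.6079     5,892.8630      53,035.7672
  Σ                  1,339.7978     8,183.5736      66,423.1550
P = 1,339.7978.
Convexity = Σ t(t+1)·PV / [P·(1+y)²] = 66,423.1550 / (1,339.7978 × 1.106704) = 44.79698.

44.797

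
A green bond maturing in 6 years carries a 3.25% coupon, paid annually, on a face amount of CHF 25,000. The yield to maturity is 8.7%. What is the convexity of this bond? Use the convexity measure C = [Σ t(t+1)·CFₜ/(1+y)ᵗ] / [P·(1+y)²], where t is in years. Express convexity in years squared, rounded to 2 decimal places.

With y = 0.087:
  t   CF        PV=CF/(1+0.087)^t    t·PV        t(t+1)·PV
  1       812.50       747.4701       747.4701       1,494.9402
  2       812.50       687.6450     1,375.2900       4,125.8699
  3       812.50       632.6081     1,897.8243       7,591.2970
  4       812.50       581.9762     2,327.9046      11,639.5232
  5       812.50       535.3966     2,676.9832      16,061.8995
  6    25,812.50    15,647.7826    93,886.6958     657,206.8704
  Σ                 18,832.8786   102,912.1680     698,120.4002
P = 18,832.8786.
Convexity = Σ t(t+1)·PV / [P·(1+y)²] = 698,120.4002 / (18,832.8786 × 1.181569) = 31.37289.

31.37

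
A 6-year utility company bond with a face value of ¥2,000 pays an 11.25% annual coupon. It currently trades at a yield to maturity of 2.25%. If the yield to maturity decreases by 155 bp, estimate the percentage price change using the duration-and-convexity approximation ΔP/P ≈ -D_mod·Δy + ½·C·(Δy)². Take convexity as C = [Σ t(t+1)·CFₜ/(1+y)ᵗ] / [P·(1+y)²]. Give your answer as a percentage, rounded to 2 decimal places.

+7.84%

With y = 0.0225:
  t   CF        PV=CF/(1+0.0225)^t    t·PV        t(t+1)·PV
  1       225.00       220.0489       220.0489         440.0978
  2       225.00       215.2067       430.4135       1,291.2405
  3       225.00       210.4711       631.4134       2,525.6538
  4       225.00       205.8398       823.3590       4,116.7951
  5       225.00       201.3103     1,006.5514       6,039.3081
  6     2,225.00     1,946.9290    11,681.5740      81,771.0182
  Σ                  2,999.8058    14,793.3602      96,184.1135
P = 2,999.8058; D_Mac = 4.93144 yrs; D_mod = 4.82292 yrs; C = 30.66787.
Duration effect: -4.82292 × (-0.0155) = +0.074755
Convexity effect: 0.5 × 30.66787 × (-0.0155)² = +0.0036840
ΔP/P ≈ +0.074755 + 0.0036840 = +0.078439 = +7.8439%.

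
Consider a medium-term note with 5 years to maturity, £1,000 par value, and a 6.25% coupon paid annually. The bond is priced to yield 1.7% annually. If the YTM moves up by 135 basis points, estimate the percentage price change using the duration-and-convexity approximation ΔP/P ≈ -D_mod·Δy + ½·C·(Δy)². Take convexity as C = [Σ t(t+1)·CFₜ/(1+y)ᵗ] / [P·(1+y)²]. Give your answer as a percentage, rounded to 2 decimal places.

-5.75%

With y = 0.017:
  t   CF        PV=CF/(1+0.017)^t    t·PV        t(t+1)·PV
  1        62.50        61.4553        61.4553         122.9105
  2        62.50        60.4280       120.8560         362.5679
  3        62.50        59.4179       178.2536         713.0146
  4        62.50        58.4247       233.6986       1,168.4932
  5     1,062.50       976.6168     4,883.0838      29,298.5029
  Σ                  1,216.3426     5,477.3473      31,665.4891
P = 1,216.3426; D_Mac = 4.50313 yrs; D_mod = 4.42786 yrs; C = 25.17030.
Duration effect: -4.42786 × (+0.0135) = -0.059776
Convexity effect: 0.5 × 25.17030 × (0.0135)² = +0.0022936
ΔP/P ≈ -0.059776 + 0.0022936 = -0.057482 = -5.7482%.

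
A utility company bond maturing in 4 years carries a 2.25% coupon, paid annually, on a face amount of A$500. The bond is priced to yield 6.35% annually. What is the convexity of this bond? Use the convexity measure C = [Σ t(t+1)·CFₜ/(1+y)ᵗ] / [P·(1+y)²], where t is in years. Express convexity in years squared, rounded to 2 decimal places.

With y = 0.0635:
  t   CF        PV=CF/(1+0.0635)^t    t·PV        t(t+1)·PV
  1        11.25        10.5783        10.5783          21.1566
  2        11.25         9.9467        19.8933          59.6800
  3        11.25         9.3528        28.0583         112.2332
  4       511.25       399.6532     1,598.6130       7,993.0649
  Σ                    429.5310     1,657.1429       8,186.1346
P = 429.5310.
Convexity = Σ t(t+1)·PV / [P·(1+y)²] = 8,186.1346 / (429.5310 × 1.131032) = 16.85037.

16.85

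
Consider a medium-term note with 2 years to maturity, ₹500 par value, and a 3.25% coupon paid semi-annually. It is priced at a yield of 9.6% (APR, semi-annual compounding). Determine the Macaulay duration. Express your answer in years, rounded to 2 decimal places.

Periodic yield y = 0.048. Discount each cash flow and weight by its period:
  t   CF        PV=CF/(1+0.048)^t    t·PV
  1        8.125         7.7529         7.7529
  2        8.125         7.3978        14.7955
  3        8.125         7.0589        21.1768
  4      508.125       421.2360     1,684.9438
  Σ                    443.4455     1,728.6690
Price P = Σ PV = 443.4455.
Macaulay duration = Σ(t·PV) / P = 1,728.6690 / 443.4455 = 3.89827 half-year periods.
In years: 3.89827 / 2 = 1.94913 years.

1.95 years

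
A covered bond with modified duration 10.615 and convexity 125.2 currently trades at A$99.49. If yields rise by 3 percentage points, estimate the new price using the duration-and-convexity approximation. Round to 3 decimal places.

Duration effect: -D_mod·Δy = -10.615 × (+0.03) = -0.318450
Convexity effect: ½·C·(Δy)² = 0.5 × 125.2 × (0.03)² = +0.0563400
ΔP/P ≈ -0.318450 + 0.0563400 = -0.262110
New price ≈ 99.49 × (1 - 0.262110) = 73.4126761.

A$73.413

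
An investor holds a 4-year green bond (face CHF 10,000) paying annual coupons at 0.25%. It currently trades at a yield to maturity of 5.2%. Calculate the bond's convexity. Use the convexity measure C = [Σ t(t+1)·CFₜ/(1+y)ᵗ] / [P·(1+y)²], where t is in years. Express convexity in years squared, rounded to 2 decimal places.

17.97

With y = 0.052:
  t   CF        PV=CF/(1+0.052)^t    t·PV        t(t+1)·PV
  1        25.00        23.7643        23.7643          47.5285
  2        25.00        22.5896        45.1792         135.5376
  3        25.00        21.4730        64.4190         257.6760
  4    10,025.00     8,185.0516    32,740.2064     163,701.0321
  Σ                  8,252.8785    32,873.5689     164,141.7743
P = 8,252.8785.
Convexity = Σ t(t+1)·PV / [P·(1+y)²] = 164,141.7743 / (8,252.8785 × 1.106704) = 17.97141.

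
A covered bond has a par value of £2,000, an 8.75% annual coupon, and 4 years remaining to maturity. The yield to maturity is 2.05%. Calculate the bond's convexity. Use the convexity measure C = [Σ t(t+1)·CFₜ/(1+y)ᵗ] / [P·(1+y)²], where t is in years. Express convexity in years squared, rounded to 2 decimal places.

16.62

With y = 0.0205:
  t   CF        PV=CF/(1+0.0205)^t    t·PV        t(t+1)·PV
  1       175.00       171.4846       171.4846         342.9691
  2       175.00       168.0398       336.0795       1,008.2385
  3       175.00       164.6641       493.9924       1,975.9696
  4     2,175.00     2,005.4287     8,021.7148      40,108.5739
  Σ                  2,509.6172     9,023.2713      43,435.7512
P = 2,509.6172.
Convexity = Σ t(t+1)·PV / [P·(1+y)²] = 43,435.7512 / (2,509.6172 × 1.041420) = 16.61934.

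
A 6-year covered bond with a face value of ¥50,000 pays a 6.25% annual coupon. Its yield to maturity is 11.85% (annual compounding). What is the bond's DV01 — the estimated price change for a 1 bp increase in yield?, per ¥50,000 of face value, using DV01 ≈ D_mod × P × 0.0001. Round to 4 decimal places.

¥17.3620

Periodic yield y = 0.1185.
  t   CF        PV=CF/(1+0.1185)^t    t·PV
  1     3,125.00     2,793.9204     2,793.9204
  2     3,125.00     2,497.9172     4,995.8345
  3     3,125.00     2,233.2742     6,699.8227
  4     3,125.00     1,996.6690     7,986.6759
  5     3,125.00     1,785.1309     8,925.6547
  6    53,125.00    27,132.0752   162,792.4513
  Σ                 38,438.9870   194,194.3596
P = 38,438.9870; D_Mac = 5.05202 yrs; D_mod = 4.51678 yrs.
DV01 ≈ 4.51678 × 38,438.9870 × 0.0001 = 17.362035.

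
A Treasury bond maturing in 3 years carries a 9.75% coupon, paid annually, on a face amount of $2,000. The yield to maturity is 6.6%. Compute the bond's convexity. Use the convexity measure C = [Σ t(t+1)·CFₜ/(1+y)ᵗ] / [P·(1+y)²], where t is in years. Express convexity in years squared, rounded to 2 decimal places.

With y = 0.066:
  t   CF        PV=CF/(1+0.066)^t    t·PV        t(t+1)·PV
  1       195.00       182.9268       182.9268         365.8537
  2       195.00       171.6012       343.2023       1,029.6069
  3     2,195.00     1,812.0197     5,436.0590      21,744.2362
  Σ                  2,166.5477     5,962.1882      23,139.6968
P = 2,166.5477.
Convexity = Σ t(t+1)·PV / [P·(1+y)²] = 23,139.6968 / (2,166.5477 × 1.136356) = 9.39886.

9.40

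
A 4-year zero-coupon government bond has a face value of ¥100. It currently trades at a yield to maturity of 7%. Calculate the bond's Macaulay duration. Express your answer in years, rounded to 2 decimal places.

A zero-coupon bond has a single cash flow at maturity, so its Macaulay duration equals its maturity: 4 years.

4.00 years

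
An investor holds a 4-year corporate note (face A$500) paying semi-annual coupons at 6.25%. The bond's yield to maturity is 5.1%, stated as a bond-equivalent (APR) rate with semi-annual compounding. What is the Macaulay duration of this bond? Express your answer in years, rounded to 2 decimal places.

Periodic yield y = 0.0255. Discount each cash flow and weight by its period:
  t   CF        PV=CF/(1+0.0255)^t    t·PV
  1       15.625        15.2365        15.2365
  2       15.625        14.8576        29.7152
  3       15.625        14.4882        43.4645
  4       15.625        14.1279        56.5116
  5       15.625        13.7766        68.8829
  6       15.625        13.4340        80.6041
  7       15.625        13.1000        91.6998
  8      515.625       421.5496     3,372.3965
  Σ                    520.5703     3,758.5111
Price P = Σ PV = 520.5703.
Macaulay duration = Σ(t·PV) / P = 3,758.5111 / 520.5703 = 7.21999 half-year periods.
In years: 7.21999 / 2 = 3.60999 years.

3.61 years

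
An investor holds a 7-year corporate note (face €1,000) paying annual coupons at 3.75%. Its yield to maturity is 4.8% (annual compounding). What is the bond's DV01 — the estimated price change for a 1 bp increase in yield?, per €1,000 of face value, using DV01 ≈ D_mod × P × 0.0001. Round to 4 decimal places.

Periodic yield y = 0.048.
  t   CF        PV=CF/(1+0.048)^t    t·PV
  1        37.50        35.7824        35.7824
  2        37.50        34.1436        68.2871
  3        37.50        32.5797        97.7392
  4        37.50        31.0875       124.3501
  5        37.50        29.6637       148.3183
  6        37.50        28.3050       169.8302
  7     1,037.50       747.2383     5,230.6681
  Σ                    938.8002     5,874.9755
P = 938.8002; D_Mac = 6.25796 yrs; D_mod = 5.97134 yrs.
DV01 ≈ 5.97134 × 938.8002 × 0.0001 = 0.560589.

€0.5606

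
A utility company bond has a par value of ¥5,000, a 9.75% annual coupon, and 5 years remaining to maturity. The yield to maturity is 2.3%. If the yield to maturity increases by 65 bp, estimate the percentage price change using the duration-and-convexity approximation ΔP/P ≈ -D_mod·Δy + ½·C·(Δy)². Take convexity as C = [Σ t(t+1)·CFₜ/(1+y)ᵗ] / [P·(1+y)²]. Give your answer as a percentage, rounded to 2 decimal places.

-2.69%

With y = 0.023:
  t   CF        PV=CF/(1+0.023)^t    t·PV        t(t+1)·PV
  1       487.50       476.5396       476.5396         953.0792
  2       487.50       465.8256       931.6512       2,794.9536
  3       487.50       455.3525     1,366.0575       5,464.2299
  4       487.50       445.1149     1,780.4594       8,902.2970
  5     5,487.50     4,897.7472    24,488.7360     146,932.4159
  Σ                  6,740.5797    29,043.4437     165,046.9756
P = 6,740.5797; D_Mac = 4.30875 yrs; D_mod = 4.21187 yrs; C = 23.39694.
Duration effect: -4.21187 × (+0.0065) = -0.027377
Convexity effect: 0.5 × 23.39694 × (0.0065)² = +0.0004943
ΔP/P ≈ -0.027377 + 0.0004943 = -0.026883 = -2.6883%.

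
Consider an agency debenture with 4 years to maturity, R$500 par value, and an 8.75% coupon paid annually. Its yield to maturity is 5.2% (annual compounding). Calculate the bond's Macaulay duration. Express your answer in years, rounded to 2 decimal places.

3.57 years

Periodic yield y = 0.052. Discount each cash flow and weight by its year:
  t   CF        PV=CF/(1+0.052)^t    t·PV
  1        43.75        41.5875        41.5875
  2        43.75        39.5318        79.0636
  3        43.75        37.5778       112.7333
  4       543.75       443.9523     1,775.8092
  Σ                    562.6493     2,009.1935
Price P = Σ PV = 562.6493.
Macaulay duration = Σ(t·PV) / P = 2,009.1935 / 562.6493 = 3.57095 years.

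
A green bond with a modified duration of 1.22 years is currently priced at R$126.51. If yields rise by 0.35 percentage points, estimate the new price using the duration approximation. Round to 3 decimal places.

R$125.970

Duration approximation: ΔP/P ≈ -D_mod · Δy = -1.22 × (+0.0035) = -0.004270.
New price ≈ 126.51 × (1 - 0.004270) = 125.9698023.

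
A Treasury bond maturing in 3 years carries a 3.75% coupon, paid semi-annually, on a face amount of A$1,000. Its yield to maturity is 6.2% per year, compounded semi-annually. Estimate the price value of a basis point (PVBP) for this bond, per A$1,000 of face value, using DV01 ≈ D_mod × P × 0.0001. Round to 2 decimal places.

A$0.26

Periodic yield y = 0.031.
  t   CF        PV=CF/(1+0.031)^t    t·PV
  1        18.75        18.1862        18.1862
  2        18.75        17.6394        35.2788
  3        18.75        17.1090        51.3271
  4        18.75        16.5946        66.3784
  5        18.75        16.0956        80.4781
  6     1,018.75       848.2339     5,089.4035
  Σ                    933.8588     5,341.0521
P = 933.8588; D_Mac = 5.71934 half-year periods = 2.85967 yrs; D_mod = 2.77368 yrs.
DV01 ≈ 2.77368 × 933.8588 × 0.0001 = 0.259023.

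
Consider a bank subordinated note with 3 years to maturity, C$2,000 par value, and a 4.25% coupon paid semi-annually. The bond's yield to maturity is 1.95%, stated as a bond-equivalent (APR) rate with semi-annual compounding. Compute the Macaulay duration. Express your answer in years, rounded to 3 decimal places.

2.854 years

Periodic yield y = 0.00975. Discount each cash flow and weight by its period:
  t   CF        PV=CF/(1+0.00975)^t    t·PV
  1        42.50        42.0896        42.0896
  2        42.50        41.6832        83.3664
  3        42.50        41.2807       123.8422
  4        42.50        40.8821       163.5285
  5        42.50        40.4874       202.4369
  6     2,042.50     1,926.9875    11,561.9249
  Σ                  2,133.4106    12,177.1885
Price P = Σ PV = 2,133.4106.
Macaulay duration = Σ(t·PV) / P = 12,177.1885 / 2,133.4106 = 5.70785 half-year periods.
In years: 5.70785 / 2 = 2.85393 years.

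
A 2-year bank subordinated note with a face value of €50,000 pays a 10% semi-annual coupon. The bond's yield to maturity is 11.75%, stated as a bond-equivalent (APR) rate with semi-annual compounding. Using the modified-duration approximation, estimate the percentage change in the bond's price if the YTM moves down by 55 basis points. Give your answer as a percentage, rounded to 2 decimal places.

Periodic yield y = 0.05875. Modified duration first:
  t   CF        PV=CF/(1+0.05875)^t    t·PV
  1     2,500.00     2,361.2751     2,361.2751
  2     2,500.00     2,230.2480     4,460.4960
  3     2,500.00     2,106.4916     6,319.4749
  4    52,500.00    41,781.6522   167,126.6090
  Σ                 48,479.6670   180,267.8550
P = 48,479.6670; D_Mac = 3.71842 half-year periods = 1.85921 yrs; D_mod = 1.85921/(1+0.05875) = 1.75604 yrs.
ΔP/P ≈ -D_mod · Δy = -1.75604 × (-0.0055) = +0.009658 = +0.9658%.

+0.97%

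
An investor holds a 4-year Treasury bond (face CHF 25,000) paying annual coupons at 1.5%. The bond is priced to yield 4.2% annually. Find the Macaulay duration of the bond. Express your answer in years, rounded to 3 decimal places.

Periodic yield y = 0.042. Discount each cash flow and weight by its year:
  t   CF        PV=CF/(1+0.042)^t    t·PV
  1       375.00       359.8848       359.8848
  2       375.00       345.3789       690.7578
  3       375.00       331.4577       994.3731
  4    25,375.00    21,524.6042    86,098.4170
  Σ                 22,561.3257    88,143.4327
Price P = Σ PV = 22,561.3257.
Macaulay duration = Σ(t·PV) / P = 88,143.4327 / 22,561.3257 = 3.90684 years.

3.907 years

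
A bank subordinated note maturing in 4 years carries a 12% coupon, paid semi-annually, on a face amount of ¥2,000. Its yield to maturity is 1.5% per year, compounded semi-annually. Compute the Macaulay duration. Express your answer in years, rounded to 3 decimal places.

3.416 years

Periodic yield y = 0.0075. Discount each cash flow and weight by its period:
  t   CF        PV=CF/(1+0.0075)^t    t·PV
  1       120.00       119.1067       119.1067
  2       120.00       118.2200       236.4401
  3       120.00       117.3400       352.0200
  4       120.00       116.4665       465.8660
  5       120.00       115.5995       577.9975
  6       120.00       114.7390       688.4338
  7       120.00       113.8848       797.1938
  8     2,120.00     1,996.9878    15,975.9028
  Σ                  2,812.3444    19,212.9607
Price P = Σ PV = 2,812.3444.
Macaulay duration = Σ(t·PV) / P = 19,212.9607 / 2,812.3444 = 6.83165 half-year periods.
In years: 6.83165 / 2 = 3.41583 years.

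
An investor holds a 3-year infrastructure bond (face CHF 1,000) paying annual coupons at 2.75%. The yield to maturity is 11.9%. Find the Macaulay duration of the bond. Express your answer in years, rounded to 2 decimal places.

Periodic yield y = 0.119. Discount each cash flow and weight by its year:
  t   CF        PV=CF/(1+0.119)^t    t·PV
  1        27.50        24.5755        24.5755
  2        27.50        21.9620        43.9241
  3     1,027.50       733.3167     2,199.9501
  Σ                    779.8542     2,268.4497
Price P = Σ PV = 779.8542.
Macaulay duration = Σ(t·PV) / P = 2,268.4497 / 779.8542 = 2.90881 years.

2.91 years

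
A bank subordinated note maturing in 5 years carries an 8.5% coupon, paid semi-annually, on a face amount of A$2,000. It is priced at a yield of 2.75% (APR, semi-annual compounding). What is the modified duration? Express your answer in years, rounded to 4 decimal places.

4.2237 years

Periodic yield y = 0.01375. First find Macaulay duration:
  t   CF        PV=CF/(1+0.01375)^t    t·PV
  1        85.00        83.8471        83.8471
  2        85.00        82.7098       165.4197
  3        85.00        81.5880       244.7640
  4        85.00        80.4814       321.9256
  5        85.00        79.3898       396.9489
  6        85.00        78.3130       469.8778
  7        85.00        77.2508       540.7554
  8        85.00        76.2030       609.6239
  9        85.00        75.1694       676.5247
  10    2,085.00     1,818.8521    18,188.5211
  Σ                  2,533.8044    21,698.2081
P = 2,533.8044; Macaulay duration = 21,698.2081 / 2,533.8044 = 8.56349 half-year periods = 4.28174 years.
Modified duration = D_Mac / (1 + y) = 4.28174 / 1.01375 = 4.22367 years.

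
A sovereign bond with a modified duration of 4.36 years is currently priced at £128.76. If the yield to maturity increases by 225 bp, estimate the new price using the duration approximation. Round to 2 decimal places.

£116.13

Duration approximation: ΔP/P ≈ -D_mod · Δy = -4.36 × (+0.0225) = -0.098100.
New price ≈ 128.76 × (1 - 0.098100) = 116.128644.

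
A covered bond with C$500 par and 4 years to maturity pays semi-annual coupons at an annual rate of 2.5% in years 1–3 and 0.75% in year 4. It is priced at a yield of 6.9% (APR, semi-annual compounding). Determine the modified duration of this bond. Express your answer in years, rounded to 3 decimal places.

Periodic yield y = 0.0345. First find Macaulay duration:
  t   CF        PV=CF/(1+0.0345)^t    t·PV
  1        6.250         6.0416         6.0416
  2        6.250         5.8401        11.6802
  3        6.250         5.6453        16.9360
  4        6.250         5.4571        21.8282
  5        6.250         5.2751        26.3753
  6        6.250         5.0991        30.5948
  7        1.875         1.4787        10.3511
  8      501.875       382.6058     3,060.8468
  Σ                    417.4428     3,184.6539
P = 417.4428; Macaulay duration = 3,184.6539 / 417.4428 = 7.62896 half-year periods = 3.81448 years.
Modified duration = D_Mac / (1 + y) = 3.81448 / 1.0345 = 3.68727 years.

3.687 years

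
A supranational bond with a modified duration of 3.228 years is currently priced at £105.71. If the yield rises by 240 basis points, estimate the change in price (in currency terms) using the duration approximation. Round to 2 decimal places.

Duration approximation: ΔP/P ≈ -D_mod · Δy = -3.228 × (+0.024) = -0.077472.
ΔP ≈ 105.71 × (-0.077472) = -8.18956512.

-£8.19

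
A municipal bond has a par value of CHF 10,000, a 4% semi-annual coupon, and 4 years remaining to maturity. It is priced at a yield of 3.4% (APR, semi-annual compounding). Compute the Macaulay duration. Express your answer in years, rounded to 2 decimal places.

3.74 years

Periodic yield y = 0.017. Discount each cash flow and weight by its period:
  t   CF        PV=CF/(1+0.017)^t    t·PV
  1       200.00       196.6568       196.6568
  2       200.00       193.3696       386.7391
  3       200.00       190.1372       570.4117
  4       200.00       186.9589       747.8357
  5       200.00       183.8337       919.1687
  6       200.00       180.7608     1,084.5649
  7       200.00       177.7392     1,244.1747
  8    10,200.00     8,913.1774    71,305.4189
  Σ                 10,222.6337    76,454.9704
Price P = Σ PV = 10,222.6337.
Macaulay duration = Σ(t·PV) / P = 76,454.9704 / 10,222.6337 = 7.47899 half-year periods.
In years: 7.47899 / 2 = 3.73949 years.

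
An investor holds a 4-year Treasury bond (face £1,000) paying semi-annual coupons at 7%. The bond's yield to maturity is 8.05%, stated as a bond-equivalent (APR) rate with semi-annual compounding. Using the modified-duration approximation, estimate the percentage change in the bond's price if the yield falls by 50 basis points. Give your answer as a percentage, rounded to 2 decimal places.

+1.71%

Periodic yield y = 0.04025. Modified duration first:
  t   CF        PV=CF/(1+0.04025)^t    t·PV
  1        35.00        33.6458        33.6458
  2        35.00        32.3439        64.6878
  3        35.00        31.0924        93.2773
  4        35.00        29.8894       119.5576
  5        35.00        28.7329       143.6645
  6        35.00        27.6211       165.7269
  7        35.00        26.5524       185.8669
  8     1,035.00       754.8116     6,038.4926
  Σ                    964.6896     6,844.9194
P = 964.6896; D_Mac = 7.09546 half-year periods = 3.54773 yrs; D_mod = 3.54773/(1+0.04025) = 3.41046 yrs.
ΔP/P ≈ -D_mod · Δy = -3.41046 × (-0.005) = +0.017052 = +1.7052%.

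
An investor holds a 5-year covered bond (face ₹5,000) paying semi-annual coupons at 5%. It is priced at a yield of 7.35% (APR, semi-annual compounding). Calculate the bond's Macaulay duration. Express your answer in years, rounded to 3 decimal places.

4.453 years

Periodic yield y = 0.03675. Discount each cash flow and weight by its period:
  t   CF        PV=CF/(1+0.03675)^t    t·PV
  1       125.00       120.5691       120.5691
  2       125.00       116.2952       232.5905
  3       125.00       112.1729       336.5186
  4       125.00       108.1967       432.7866
  5       125.00       104.3614       521.8069
  6       125.00       100.6620       603.9723
  7       125.00        97.0938       679.6569
  8       125.00        93.6521       749.2170
  9       125.00        90.3324       812.9917
  10    5,125.00     3,572.3453    35,723.4529
  Σ                  4,515.6810    40,213.5625
Price P = Σ PV = 4,515.6810.
Macaulay duration = Σ(t·PV) / P = 40,213.5625 / 4,515.6810 = 8.90532 half-year periods.
In years: 8.90532 / 2 = 4.45266 years.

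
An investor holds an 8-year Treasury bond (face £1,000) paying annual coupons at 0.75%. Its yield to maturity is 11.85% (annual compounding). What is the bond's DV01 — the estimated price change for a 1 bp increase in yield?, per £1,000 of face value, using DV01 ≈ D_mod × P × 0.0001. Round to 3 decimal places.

Periodic yield y = 0.1185.
  t   CF        PV=CF/(1+0.1185)^t    t·PV
  1         7.50         6.7054         6.7054
  2         7.50         5.9950        11.9900
  3         7.50         5.3599        16.0796
  4         7.50         4.7920        19.1680
  5         7.50         4.2843        21.4216
  6         7.50         3.8304        22.9825
  7         7.50         3.4246        23.9722
  8     1,007.50       411.2985     3,290.3882
  Σ                    445.6901     3,412.7074
P = 445.6901; D_Mac = 7.65713 yrs; D_mod = 6.84589 yrs.
DV01 ≈ 6.84589 × 445.6901 × 0.0001 = 0.305115.

£0.305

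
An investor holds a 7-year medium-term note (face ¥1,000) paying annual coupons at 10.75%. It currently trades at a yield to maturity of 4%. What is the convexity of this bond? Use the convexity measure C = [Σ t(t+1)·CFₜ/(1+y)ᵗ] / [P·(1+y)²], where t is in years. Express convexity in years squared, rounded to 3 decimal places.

37.595

With y = 0.04:
  t   CF        PV=CF/(1+0.04)^t    t·PV        t(t+1)·PV
  1       107.50       103.3654       103.3654         206.7308
  2       107.50        99.3898       198.7796         596.3388
  3       107.50        95.5671       286.7013       1,146.8053
  4       107.50        91.8915       367.5658       1,837.8290
  5       107.50        88.3572       441.7858       2,650.7149
  6       107.50        84.9588       509.7529       3,568.2701
  7     1,107.50       841.6090     5,891.2628      47,130.1028
  Σ                  1,405.1387     7,799.2136      57,136.7916
P = 1,405.1387.
Convexity = Σ t(t+1)·PV / [P·(1+y)²] = 57,136.7916 / (1,405.1387 × 1.081600) = 37.59499.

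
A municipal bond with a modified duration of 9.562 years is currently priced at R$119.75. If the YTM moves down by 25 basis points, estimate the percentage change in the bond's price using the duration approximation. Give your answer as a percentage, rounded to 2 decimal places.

Duration approximation: ΔP/P ≈ -D_mod · Δy = -9.562 × (-0.0025) = +0.023905.
As a percentage: +2.3905%.

+2.39%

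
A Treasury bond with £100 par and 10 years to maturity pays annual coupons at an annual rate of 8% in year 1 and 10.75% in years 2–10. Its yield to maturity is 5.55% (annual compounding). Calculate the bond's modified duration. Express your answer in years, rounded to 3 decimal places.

Periodic yield y = 0.0555. First find Macaulay duration:
  t   CF        PV=CF/(1+0.0555)^t    t·PV
  1         8.00         7.5793         7.5793
  2        10.75         9.6492        19.2984
  3        10.75         9.1418        27.4255
  4        10.75         8.6611        34.6446
  5        10.75         8.2057        41.0287
  6        10.75         7.7743        46.6456
  7        10.75         7.3655        51.5583
  8        10.75         6.9782        55.8255
  9        10.75         6.6113        59.5014
  10      110.75        64.5300       645.2995
  Σ                    136.4964       988.8068
P = 136.4964; Macaulay duration = 988.8068 / 136.4964 = 7.24420 years.
Modified duration = D_Mac / (1 + y) = 7.24420 / 1.0555 = 6.86328 years.

6.863 years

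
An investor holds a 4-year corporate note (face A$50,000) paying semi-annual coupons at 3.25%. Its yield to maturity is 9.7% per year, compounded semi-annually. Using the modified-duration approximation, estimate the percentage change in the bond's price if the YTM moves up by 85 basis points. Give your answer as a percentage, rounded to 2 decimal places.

Periodic yield y = 0.0485. Modified duration first:
  t   CF        PV=CF/(1+0.0485)^t    t·PV
  1       812.50       774.9165       774.9165
  2       812.50       739.0716     1,478.1432
  3       812.50       704.8847     2,114.6540
  4       812.50       672.2791     2,689.1165
  5       812.50       641.1818     3,205.9091
  6       812.50       611.5230     3,669.1377
  7       812.50       583.2360     4,082.6520
  8    50,812.50    34,787.4892   278,299.9136
  Σ                 39,514.5819   296,314.4426
P = 39,514.5819; D_Mac = 7.49886 half-year periods = 3.74943 yrs; D_mod = 3.74943/(1+0.0485) = 3.57600 yrs.
ΔP/P ≈ -D_mod · Δy = -3.57600 × (+0.0085) = -0.030396 = -3.0396%.

-3.04%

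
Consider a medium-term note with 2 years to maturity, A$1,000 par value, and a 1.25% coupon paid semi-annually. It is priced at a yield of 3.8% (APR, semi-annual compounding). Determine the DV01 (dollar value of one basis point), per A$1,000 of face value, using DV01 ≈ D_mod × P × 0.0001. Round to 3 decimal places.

Periodic yield y = 0.019.
  t   CF        PV=CF/(1+0.019)^t    t·PV
  1         6.25         6.1335         6.1335
  2         6.25         6.0191        12.0382
  3         6.25         5.9069        17.7206
  4     1,006.25       933.2740     3,733.0959
  Σ                    951.3334     3,768.9882
P = 951.3334; D_Mac = 3.96180 half-year periods = 1.98090 yrs; D_mod = 1.94396 yrs.
DV01 ≈ 1.94396 × 951.3334 × 0.0001 = 0.184936.

A$0.185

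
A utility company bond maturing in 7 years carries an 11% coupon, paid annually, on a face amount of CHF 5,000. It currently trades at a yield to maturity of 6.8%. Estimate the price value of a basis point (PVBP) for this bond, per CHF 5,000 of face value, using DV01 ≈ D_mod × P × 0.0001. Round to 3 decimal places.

CHF 3.112

Periodic yield y = 0.068.
  t   CF        PV=CF/(1+0.068)^t    t·PV
  1       550.00       514.9813       514.9813
  2       550.00       482.1922       964.3844
  3       550.00       451.4908     1,354.4725
  4       550.00       422.7442     1,690.9769
  5       550.00       395.8279     1,979.1396
  6       550.00       370.6254     2,223.7524
  7     5,550.00     3,501.8232    24,512.7623
  Σ                  6,139.6850    33,240.4693
P = 6,139.6850; D_Mac = 5.41403 yrs; D_mod = 5.06932 yrs.
DV01 ≈ 5.06932 × 6,139.6850 × 0.0001 = 3.112403.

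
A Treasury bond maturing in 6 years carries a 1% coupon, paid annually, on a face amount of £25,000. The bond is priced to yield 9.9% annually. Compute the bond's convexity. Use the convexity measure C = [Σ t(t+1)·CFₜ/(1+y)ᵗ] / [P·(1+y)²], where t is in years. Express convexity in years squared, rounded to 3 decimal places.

33.265

With y = 0.099:
  t   CF        PV=CF/(1+0.099)^t    t·PV        t(t+1)·PV
  1       250.00       227.4795       227.4795         454.9591
  2       250.00       206.9877       413.9755       1,241.9264
  3       250.00       188.3419       565.0257       2,260.1027
  4       250.00       171.3757       685.5028       3,427.5140
  5       250.00       155.9379       779.6893       4,678.1355
  6    25,250.00    14,330.9582    85,985.7489     601,900.2425
  Σ                 15,281.0809    88,657.4217     613,962.8803
P = 15,281.0809.
Convexity = Σ t(t+1)·PV / [P·(1+y)²] = 613,962.8803 / (15,281.0809 × 1.207801) = 33.26539.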